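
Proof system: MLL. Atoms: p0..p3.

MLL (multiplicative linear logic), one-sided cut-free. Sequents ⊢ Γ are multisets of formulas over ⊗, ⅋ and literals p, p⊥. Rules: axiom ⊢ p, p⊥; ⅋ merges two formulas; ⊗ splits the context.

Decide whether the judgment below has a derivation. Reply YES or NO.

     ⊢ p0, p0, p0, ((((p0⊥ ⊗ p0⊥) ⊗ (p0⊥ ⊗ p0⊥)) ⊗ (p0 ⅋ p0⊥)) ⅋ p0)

Derivation trace:
[⅋]  ⊢ p0, p0, p0, ((((p0⊥ ⊗ p0⊥) ⊗ (p0⊥ ⊗ p0⊥)) ⊗ (p0 ⅋ p0⊥)) ⅋ p0)
  [⊗]  ⊢ p0, p0, p0, p0, (((p0⊥ ⊗ p0⊥) ⊗ (p0⊥ ⊗ p0⊥)) ⊗ (p0 ⅋ p0⊥))
    [⊗]  ⊢ p0, p0, p0, p0, ((p0⊥ ⊗ p0⊥) ⊗ (p0⊥ ⊗ p0⊥))
      [⊗]  ⊢ p0, p0, (p0⊥ ⊗ p0⊥)
        [Ax]  ⊢ p0, p0⊥
        [Ax]  ⊢ p0, p0⊥
      [⊗]  ⊢ p0, p0, (p0⊥ ⊗ p0⊥)
        [Ax]  ⊢ p0, p0⊥
        [Ax]  ⊢ p0, p0⊥
    [⅋]  ⊢ (p0 ⅋ p0⊥)
      [Ax]  ⊢ p0, p0⊥

Result: YES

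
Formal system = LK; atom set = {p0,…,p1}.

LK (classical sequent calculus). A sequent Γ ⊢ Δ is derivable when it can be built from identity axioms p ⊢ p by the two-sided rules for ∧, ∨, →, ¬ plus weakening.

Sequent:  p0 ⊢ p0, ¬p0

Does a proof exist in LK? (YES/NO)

Proof tree:
[WL] p0 ⊢ p0, ¬p0
  [¬R]  ⊢ p0, ¬p0
    [Ax] p0 ⊢ p0

Result: YES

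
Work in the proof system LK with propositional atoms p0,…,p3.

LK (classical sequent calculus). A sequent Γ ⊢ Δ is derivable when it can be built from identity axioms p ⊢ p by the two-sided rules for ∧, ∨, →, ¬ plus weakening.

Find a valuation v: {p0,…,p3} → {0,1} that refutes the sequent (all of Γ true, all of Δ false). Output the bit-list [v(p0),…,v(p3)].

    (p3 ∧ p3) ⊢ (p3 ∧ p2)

Enumerate valuations to refute Γ ⊢ Δ:
  v=0000: Γ:[(p3 ∧ p3)=F] Δ:[(p3 ∧ p2)=F] refutes=False
  v=0001: Γ:[(p3 ∧ p3)=T] Δ:[(p3 ∧ p2)=F] refutes=True  ← countermodel

Result: [0, 0, 0, 1]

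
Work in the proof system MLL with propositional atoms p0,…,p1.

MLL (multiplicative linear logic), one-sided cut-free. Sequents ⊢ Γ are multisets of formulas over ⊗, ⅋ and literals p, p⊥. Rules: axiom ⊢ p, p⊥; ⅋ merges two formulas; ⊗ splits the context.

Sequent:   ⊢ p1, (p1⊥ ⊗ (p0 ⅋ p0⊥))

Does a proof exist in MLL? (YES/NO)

Derivation trace:
[⊗]  ⊢ p1, (p1⊥ ⊗ (p0 ⅋ p0⊥))
  [Ax]  ⊢ p1, p1⊥
  [⅋]  ⊢ (p0 ⅋ p0⊥)
    [Ax]  ⊢ p0, p0⊥

Result: YES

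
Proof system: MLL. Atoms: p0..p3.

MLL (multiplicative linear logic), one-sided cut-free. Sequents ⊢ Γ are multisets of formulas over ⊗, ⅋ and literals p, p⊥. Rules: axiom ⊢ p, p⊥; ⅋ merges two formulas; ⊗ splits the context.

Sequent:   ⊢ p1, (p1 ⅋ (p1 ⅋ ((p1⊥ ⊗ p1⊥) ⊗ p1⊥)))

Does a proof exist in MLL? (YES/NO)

Derivation (root first):
[⅋]  ⊢ p1, (p1 ⅋ (p1 ⅋ ((p1⊥ ⊗ p1⊥) ⊗ p1⊥)))
  [⅋]  ⊢ p1, p1, (p1 ⅋ ((p1⊥ ⊗ p1⊥) ⊗ p1⊥))
    [⊗]  ⊢ p1, p1, p1, ((p1⊥ ⊗ p1⊥) ⊗ p1⊥)
      [⊗]  ⊢ p1, p1, (p1⊥ ⊗ p1⊥)
        [Ax]  ⊢ p1, p1⊥
        [Ax]  ⊢ p1, p1⊥
      [Ax]  ⊢ p1, p1⊥

Result: YES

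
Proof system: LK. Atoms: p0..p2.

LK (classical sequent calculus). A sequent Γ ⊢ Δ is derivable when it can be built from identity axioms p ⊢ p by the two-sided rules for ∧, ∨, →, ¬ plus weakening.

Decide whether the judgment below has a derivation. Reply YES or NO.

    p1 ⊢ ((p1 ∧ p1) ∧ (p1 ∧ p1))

Derivation (root first):
[∧R] p1 ⊢ ((p1 ∧ p1) ∧ (p1 ∧ p1))
  [∧R] p1 ⊢ (p1 ∧ p1)
    [Ax] p1 ⊢ p1
    [Ax] p1 ⊢ p1
  [∧R] p1 ⊢ (p1 ∧ p1)
    [Ax] p1 ⊢ p1
    [Ax] p1 ⊢ p1

Result: YES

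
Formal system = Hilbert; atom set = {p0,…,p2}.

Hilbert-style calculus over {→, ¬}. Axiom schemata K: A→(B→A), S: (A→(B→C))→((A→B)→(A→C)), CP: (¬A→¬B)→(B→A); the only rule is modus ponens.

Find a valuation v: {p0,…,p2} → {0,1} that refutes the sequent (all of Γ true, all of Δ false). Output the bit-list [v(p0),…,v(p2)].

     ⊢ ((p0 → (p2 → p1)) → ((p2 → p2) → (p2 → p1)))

Search for a countermodel by truth-table:
  v=000: Γ:[] Δ:[((p0 → (p2 → p1)) → ((p2 → p2) → (p2 → p1)))=T] refutes=False
  v=001: Γ:[] Δ:[((p0 → (p2 → p1)) → ((p2 → p2) → (p2 → p1)))=F] refutes=True  ← countermodel

Result: [0, 0, 1]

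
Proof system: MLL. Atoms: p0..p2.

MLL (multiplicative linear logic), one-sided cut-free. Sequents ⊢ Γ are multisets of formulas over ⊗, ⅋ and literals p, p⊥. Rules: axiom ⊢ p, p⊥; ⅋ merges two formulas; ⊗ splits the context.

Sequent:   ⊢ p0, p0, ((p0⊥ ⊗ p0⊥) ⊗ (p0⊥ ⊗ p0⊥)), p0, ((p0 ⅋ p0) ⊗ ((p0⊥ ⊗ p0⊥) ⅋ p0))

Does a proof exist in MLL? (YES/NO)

Proof tree:
[⊗]  ⊢ p0, p0, ((p0⊥ ⊗ p0⊥) ⊗ (p0⊥ ⊗ p0⊥)), p0, ((p0 ⅋ p0) ⊗ ((p0⊥ ⊗ p0⊥) ⅋ p0))
  [⅋]  ⊢ p0, p0, ((p0⊥ ⊗ p0⊥) ⊗ (p0⊥ ⊗ p0⊥)), (p0 ⅋ p0)
    [⊗]  ⊢ p0, p0, p0, p0, ((p0⊥ ⊗ p0⊥) ⊗ (p0⊥ ⊗ p0⊥))
      [⊗]  ⊢ p0, p0, (p0⊥ ⊗ p0⊥)
        [Ax]  ⊢ p0, p0⊥
        [Ax]  ⊢ p0, p0⊥
      [⊗]  ⊢ p0, p0, (p0⊥ ⊗ p0⊥)
        [Ax]  ⊢ p0, p0⊥
        [Ax]  ⊢ p0, p0⊥
  [⅋]  ⊢ p0, ((p0⊥ ⊗ p0⊥) ⅋ p0)
    [⊗]  ⊢ p0, p0, (p0⊥ ⊗ p0⊥)
      [Ax]  ⊢ p0, p0⊥
      [Ax]  ⊢ p0, p0⊥

Result: YES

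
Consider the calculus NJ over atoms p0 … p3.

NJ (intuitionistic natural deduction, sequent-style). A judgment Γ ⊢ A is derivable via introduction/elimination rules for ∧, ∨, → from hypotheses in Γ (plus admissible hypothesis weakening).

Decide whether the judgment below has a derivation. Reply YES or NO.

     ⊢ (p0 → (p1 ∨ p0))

Proof tree:
[→I]  ⊢ (p0 → (p1 ∨ p0))
  [∨I₂] p0 ⊢ (p1 ∨ p0)
    [Ax] p0 ⊢ p0

Result: YES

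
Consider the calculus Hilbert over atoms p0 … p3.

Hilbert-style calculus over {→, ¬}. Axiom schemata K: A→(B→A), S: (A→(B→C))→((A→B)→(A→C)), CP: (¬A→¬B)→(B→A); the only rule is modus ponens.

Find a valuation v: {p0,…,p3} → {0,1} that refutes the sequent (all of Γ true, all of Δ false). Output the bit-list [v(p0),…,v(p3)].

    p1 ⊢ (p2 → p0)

Enumerate valuations to refute Γ ⊢ Δ:
  v=0000: Γ:[p1=F] Δ:[(p2 → p0)=T] refutes=False
  v=0001: Γ:[p1=F] Δ:[(p2 → p0)=T] refutes=False
  v=0010: Γ:[p1=F] Δ:[(p2 → p0)=F] refutes=False
  v=0011: Γ:[p1=F] Δ:[(p2 → p0)=F] refutes=False
  v=0100: Γ:[p1=T] Δ:[(p2 → p0)=T] refutes=False
  v=0101: Γ:[p1=T] Δ:[(p2 → p0)=T] refutes=False
  v=0110: Γ:[p1=T] Δ:[(p2 → p0)=F] refutes=True  ← countermodel

Result: [0, 1, 1, 0]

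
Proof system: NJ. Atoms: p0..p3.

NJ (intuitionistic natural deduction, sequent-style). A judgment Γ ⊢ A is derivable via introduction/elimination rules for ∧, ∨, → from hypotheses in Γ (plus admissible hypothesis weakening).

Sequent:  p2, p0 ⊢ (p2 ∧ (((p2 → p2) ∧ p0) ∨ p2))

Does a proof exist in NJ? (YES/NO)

Derivation trace:
[∧I] p2, p0 ⊢ (p2 ∧ (((p2 → p2) ∧ p0) ∨ p2))
  [Ax] p2 ⊢ p2
  [∨I₁] p0 ⊢ (((p2 → p2) ∧ p0) ∨ p2)
    [∧I] p0 ⊢ ((p2 → p2) ∧ p0)
      [→I]  ⊢ (p2 → p2)
        [Ax] p2 ⊢ p2
      [Ax] p0 ⊢ p0

Result: YES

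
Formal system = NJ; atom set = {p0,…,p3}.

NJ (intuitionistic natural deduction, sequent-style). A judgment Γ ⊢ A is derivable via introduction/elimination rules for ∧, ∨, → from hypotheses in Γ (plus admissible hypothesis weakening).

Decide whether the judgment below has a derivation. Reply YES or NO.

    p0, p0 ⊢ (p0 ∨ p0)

Derivation (root first):
[Wk] p0, p0 ⊢ (p0 ∨ p0)
  [∨I₂] p0 ⊢ (p0 ∨ p0)
    [Ax] p0 ⊢ p0

Result: YES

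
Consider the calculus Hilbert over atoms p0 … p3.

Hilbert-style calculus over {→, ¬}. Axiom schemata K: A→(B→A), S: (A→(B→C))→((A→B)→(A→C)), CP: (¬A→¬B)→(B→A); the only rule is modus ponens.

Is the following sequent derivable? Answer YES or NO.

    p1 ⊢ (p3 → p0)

Enumerate valuations to refute Γ ⊢ Δ:
  v=0000: Γ:[p1=F] Δ:[(p3 → p0)=T] refutes=False
  v=0001: Γ:[p1=F] Δ:[(p3 → p0)=F] refutes=False
  v=0010: Γ:[p1=F] Δ:[(p3 → p0)=T] refutes=False
  v=0011: Γ:[p1=F] Δ:[(p3 → p0)=F] refutes=False
  v=0100: Γ:[p1=T] Δ:[(p3 → p0)=T] refutes=False
  v=0101: Γ:[p1=T] Δ:[(p3 → p0)=F] refutes=True  ← countermodel

Result: NO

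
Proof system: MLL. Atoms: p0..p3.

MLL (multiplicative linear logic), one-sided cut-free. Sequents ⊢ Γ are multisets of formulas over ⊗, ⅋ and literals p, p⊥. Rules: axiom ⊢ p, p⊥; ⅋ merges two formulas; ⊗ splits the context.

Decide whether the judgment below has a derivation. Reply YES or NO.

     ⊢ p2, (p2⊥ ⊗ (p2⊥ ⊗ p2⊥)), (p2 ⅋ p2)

Derivation (root first):
[⅋]  ⊢ p2, (p2⊥ ⊗ (p2⊥ ⊗ p2⊥)), (p2 ⅋ p2)
  [⊗]  ⊢ p2, p2, p2, (p2⊥ ⊗ (p2⊥ ⊗ p2⊥))
    [Ax]  ⊢ p2, p2⊥
    [⊗]  ⊢ p2, p2, (p2⊥ ⊗ p2⊥)
      [Ax]  ⊢ p2, p2⊥
      [Ax]  ⊢ p2, p2⊥

Result: YES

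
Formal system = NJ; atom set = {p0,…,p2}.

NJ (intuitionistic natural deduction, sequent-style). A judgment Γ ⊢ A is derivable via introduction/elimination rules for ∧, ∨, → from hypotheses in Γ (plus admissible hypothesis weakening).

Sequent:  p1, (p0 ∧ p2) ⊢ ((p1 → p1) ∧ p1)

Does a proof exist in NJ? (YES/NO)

Derivation (root first):
[∧I] p1, (p0 ∧ p2) ⊢ ((p1 → p1) ∧ p1)
  [Wk] (p0 ∧ p2) ⊢ (p1 → p1)
    [→I]  ⊢ (p1 → p1)
      [Ax] p1 ⊢ p1
  [Ax] p1 ⊢ p1

Result: YES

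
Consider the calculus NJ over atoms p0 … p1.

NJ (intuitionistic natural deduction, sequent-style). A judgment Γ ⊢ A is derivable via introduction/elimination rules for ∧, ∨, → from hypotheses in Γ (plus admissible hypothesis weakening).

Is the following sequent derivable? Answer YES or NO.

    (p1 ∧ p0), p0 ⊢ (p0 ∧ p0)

Derivation trace:
[∧I] (p1 ∧ p0), p0 ⊢ (p0 ∧ p0)
  [Wk] p0, (p1 ∧ p0) ⊢ p0
    [Ax] p0 ⊢ p0
  [Wk] p0, (p1 ∧ p0) ⊢ p0
    [Ax] p0 ⊢ p0

Result: YES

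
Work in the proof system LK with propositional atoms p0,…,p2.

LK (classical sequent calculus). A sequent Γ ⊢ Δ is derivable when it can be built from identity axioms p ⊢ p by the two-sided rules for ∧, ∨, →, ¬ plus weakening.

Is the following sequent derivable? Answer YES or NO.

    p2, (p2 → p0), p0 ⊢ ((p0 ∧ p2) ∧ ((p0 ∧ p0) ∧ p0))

Derivation trace:
[∧R] p2, (p2 → p0), p0 ⊢ ((p0 ∧ p2) ∧ ((p0 ∧ p0) ∧ p0))
  [∧R] p2, p0 ⊢ (p0 ∧ p2)
    [Ax] p0 ⊢ p0
    [Ax] p2 ⊢ p2
  [∧R] p2, (p2 → p0), p0 ⊢ ((p0 ∧ p0) ∧ p0)
    [∧R] p2, (p2 → p0) ⊢ (p0 ∧ p0)
      [→L] p2, (p2 → p0) ⊢ p0
        [Ax] p2 ⊢ p2
        [Ax] p0 ⊢ p0
      [→L] p2, (p2 → p0) ⊢ p0
        [Ax] p2 ⊢ p2
        [Ax] p0 ⊢ p0
    [Ax] p0 ⊢ p0

Result: YES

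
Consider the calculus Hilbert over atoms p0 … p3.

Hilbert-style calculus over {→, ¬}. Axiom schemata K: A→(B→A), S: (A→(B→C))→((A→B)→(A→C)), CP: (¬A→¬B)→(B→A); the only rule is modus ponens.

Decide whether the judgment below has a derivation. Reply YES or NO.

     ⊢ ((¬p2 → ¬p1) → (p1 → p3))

Search for a countermodel by truth-table:
  v=0000: Γ:[] Δ:[((¬p2 → ¬p1) → (p1 → p3))=T] refutes=False
  v=0001: Γ:[] Δ:[((¬p2 → ¬p1) → (p1 → p3))=T] refutes=False
  v=0010: Γ:[] Δ:[((¬p2 → ¬p1) → (p1 → p3))=T] refutes=False
  v=0011: Γ:[] Δ:[((¬p2 → ¬p1) → (p1 → p3))=T] refutes=False
  v=0100: Γ:[] Δ:[((¬p2 → ¬p1) → (p1 → p3))=T] refutes=False
  v=0101: Γ:[] Δ:[((¬p2 → ¬p1) → (p1 → p3))=T] refutes=False
  v=0110: Γ:[] Δ:[((¬p2 → ¬p1) → (p1 → p3))=F] refutes=True  ← countermodel

Result: NO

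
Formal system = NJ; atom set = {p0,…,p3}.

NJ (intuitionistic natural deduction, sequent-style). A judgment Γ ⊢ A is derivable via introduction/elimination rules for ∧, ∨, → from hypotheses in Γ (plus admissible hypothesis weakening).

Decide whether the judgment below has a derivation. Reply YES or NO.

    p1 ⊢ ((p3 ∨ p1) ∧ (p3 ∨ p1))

Derivation (root first):
[∧I] p1 ⊢ ((p3 ∨ p1) ∧ (p3 ∨ p1))
  [∨I₂] p1 ⊢ (p3 ∨ p1)
    [Ax] p1 ⊢ p1
  [∨I₂] p1 ⊢ (p3 ∨ p1)
    [Ax] p1 ⊢ p1

Result: YES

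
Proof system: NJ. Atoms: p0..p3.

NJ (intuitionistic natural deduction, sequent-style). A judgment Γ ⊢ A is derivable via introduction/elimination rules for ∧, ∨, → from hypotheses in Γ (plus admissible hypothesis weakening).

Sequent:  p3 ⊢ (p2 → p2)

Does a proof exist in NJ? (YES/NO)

Derivation (root first):
[→I] p3 ⊢ (p2 → p2)
  [Wk] p2, p3 ⊢ p2
    [Ax] p2 ⊢ p2

Result: YES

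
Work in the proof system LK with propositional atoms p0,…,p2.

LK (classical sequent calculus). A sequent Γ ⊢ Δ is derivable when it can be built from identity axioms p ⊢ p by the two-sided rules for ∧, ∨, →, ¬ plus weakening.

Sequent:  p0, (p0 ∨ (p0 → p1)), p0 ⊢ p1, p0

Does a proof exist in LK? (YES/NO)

Derivation trace:
[WL] p0, (p0 ∨ (p0 → p1)), p0 ⊢ p1, p0
  [∨L] p0, (p0 ∨ (p0 → p1)) ⊢ p1, p0
    [Ax] p0 ⊢ p0
    [→L] p0, (p0 → p1) ⊢ p1
      [Ax] p0 ⊢ p0
      [Ax] p1 ⊢ p1

Result: YES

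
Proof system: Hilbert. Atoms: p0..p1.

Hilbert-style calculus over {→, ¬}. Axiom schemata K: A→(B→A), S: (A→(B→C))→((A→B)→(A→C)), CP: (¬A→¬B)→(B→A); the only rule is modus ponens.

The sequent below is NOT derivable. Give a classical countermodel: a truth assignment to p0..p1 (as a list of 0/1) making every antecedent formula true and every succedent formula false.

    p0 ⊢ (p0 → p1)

Truth-table refutation:
  v=00: Γ:[p0=F] Δ:[(p0 → p1)=T] refutes=False
  v=01: Γ:[p0=F] Δ:[(p0 → p1)=T] refutes=False
  v=10: Γ:[p0=T] Δ:[(p0 → p1)=F] refutes=True  ← countermodel

Result: [1, 0]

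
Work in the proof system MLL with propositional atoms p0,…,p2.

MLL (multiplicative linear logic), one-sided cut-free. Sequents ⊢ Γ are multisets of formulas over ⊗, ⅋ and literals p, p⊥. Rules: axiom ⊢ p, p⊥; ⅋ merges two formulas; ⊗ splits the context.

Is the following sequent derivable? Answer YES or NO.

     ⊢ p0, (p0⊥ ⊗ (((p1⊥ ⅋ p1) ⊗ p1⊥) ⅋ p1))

Derivation (root first):
[⊗]  ⊢ p0, (p0⊥ ⊗ (((p1⊥ ⅋ p1) ⊗ p1⊥) ⅋ p1))
  [Ax]  ⊢ p0, p0⊥
  [⅋]  ⊢ (((p1⊥ ⅋ p1) ⊗ p1⊥) ⅋ p1)
    [⊗]  ⊢ p1, ((p1⊥ ⅋ p1) ⊗ p1⊥)
      [⅋]  ⊢ (p1⊥ ⅋ p1)
        [Ax]  ⊢ p1, p1⊥
      [Ax]  ⊢ p1, p1⊥

Result: YES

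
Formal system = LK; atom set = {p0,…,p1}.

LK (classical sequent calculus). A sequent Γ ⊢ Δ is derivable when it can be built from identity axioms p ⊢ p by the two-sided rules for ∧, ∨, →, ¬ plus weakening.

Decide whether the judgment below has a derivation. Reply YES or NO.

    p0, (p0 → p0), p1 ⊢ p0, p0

Derivation (root first):
[WR] p0, (p0 → p0), p1 ⊢ p0, p0
  [WL] p0, (p0 → p0), p1 ⊢ p0
    [→L] p0, (p0 → p0) ⊢ p0
      [Ax] p0 ⊢ p0
      [Ax] p0 ⊢ p0

Result: YES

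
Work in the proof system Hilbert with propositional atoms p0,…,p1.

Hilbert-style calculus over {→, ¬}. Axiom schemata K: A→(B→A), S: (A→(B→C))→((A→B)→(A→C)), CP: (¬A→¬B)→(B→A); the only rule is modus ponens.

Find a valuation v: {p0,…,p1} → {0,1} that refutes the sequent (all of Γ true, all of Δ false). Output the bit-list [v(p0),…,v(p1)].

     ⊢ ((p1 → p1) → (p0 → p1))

Search for a countermodel by truth-table:
  v=00: Γ:[] Δ:[((p1 → p1) → (p0 → p1))=T] refutes=False
  v=01: Γ:[] Δ:[((p1 → p1) → (p0 → p1))=T] refutes=False
  v=10: Γ:[] Δ:[((p1 → p1) → (p0 → p1))=F] refutes=True  ← countermodel

Result: [1, 0]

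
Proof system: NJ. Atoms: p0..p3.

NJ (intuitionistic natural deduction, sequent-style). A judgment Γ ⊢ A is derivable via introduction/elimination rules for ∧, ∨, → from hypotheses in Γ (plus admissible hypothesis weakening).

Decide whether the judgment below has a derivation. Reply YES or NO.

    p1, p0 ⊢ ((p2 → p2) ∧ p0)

Proof tree:
[∧I] p1, p0 ⊢ ((p2 → p2) ∧ p0)
  [→I]  ⊢ (p2 → p2)
    [Ax] p2 ⊢ p2
  [Wk] p0, p1 ⊢ p0
    [Ax] p0 ⊢ p0

Result: YES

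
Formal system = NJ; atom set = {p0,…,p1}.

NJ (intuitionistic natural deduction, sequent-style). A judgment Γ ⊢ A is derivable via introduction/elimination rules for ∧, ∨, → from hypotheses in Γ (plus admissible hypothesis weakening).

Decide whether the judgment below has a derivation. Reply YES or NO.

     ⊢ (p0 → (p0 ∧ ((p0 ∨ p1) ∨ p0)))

Derivation trace:
[→I]  ⊢ (p0 → (p0 ∧ ((p0 ∨ p1) ∨ p0)))
  [∧I] p0 ⊢ (p0 ∧ ((p0 ∨ p1) ∨ p0))
    [Ax] p0 ⊢ p0
    [∨I₁] p0 ⊢ ((p0 ∨ p1) ∨ p0)
      [∨I₁] p0 ⊢ (p0 ∨ p1)
        [Ax] p0 ⊢ p0

Result: YES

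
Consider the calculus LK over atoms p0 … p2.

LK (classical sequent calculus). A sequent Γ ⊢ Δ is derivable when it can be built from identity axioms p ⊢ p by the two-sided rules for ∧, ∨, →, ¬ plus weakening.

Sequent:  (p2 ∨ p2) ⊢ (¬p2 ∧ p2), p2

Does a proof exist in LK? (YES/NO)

Derivation (root first):
[∨L] (p2 ∨ p2) ⊢ (¬p2 ∧ p2), p2
  [Ax] p2 ⊢ p2
  [∧R] p2 ⊢ p2, (¬p2 ∧ p2)
    [¬R]  ⊢ p2, ¬p2
      [Ax] p2 ⊢ p2
    [Ax] p2 ⊢ p2

Result: YES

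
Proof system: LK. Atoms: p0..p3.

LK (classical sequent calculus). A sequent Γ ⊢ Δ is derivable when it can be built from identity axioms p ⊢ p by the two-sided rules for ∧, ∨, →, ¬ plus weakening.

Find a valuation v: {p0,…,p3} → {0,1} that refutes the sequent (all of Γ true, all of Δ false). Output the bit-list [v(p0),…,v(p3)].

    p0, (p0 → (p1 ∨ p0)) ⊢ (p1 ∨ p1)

Truth-table refutation:
  v=0000: Γ:[p0=F, (p0 → (p1 ∨ p0))=T] Δ:[(p1 ∨ p1)=F] refutes=False
  v=0001: Γ:[p0=F, (p0 → (p1 ∨ p0))=T] Δ:[(p1 ∨ p1)=F] refutes=False
  v=0010: Γ:[p0=F, (p0 → (p1 ∨ p0))=T] Δ:[(p1 ∨ p1)=F] refutes=False
  v=0011: Γ:[p0=F, (p0 → (p1 ∨ p0))=T] Δ:[(p1 ∨ p1)=F] refutes=False
  v=0100: Γ:[p0=F, (p0 → (p1 ∨ p0))=T] Δ:[(p1 ∨ p1)=T] refutes=False
  v=0101: Γ:[p0=F, (p0 → (p1 ∨ p0))=T] Δ:[(p1 ∨ p1)=T] refutes=False
  v=0110: Γ:[p0=F, (p0 → (p1 ∨ p0))=T] Δ:[(p1 ∨ p1)=T] refutes=False
  v=0111: Γ:[p0=F, (p0 → (p1 ∨ p0))=T] Δ:[(p1 ∨ p1)=T] refutes=False
  v=1000: Γ:[p0=T, (p0 → (p1 ∨ p0))=T] Δ:[(p1 ∨ p1)=F] refutes=True  ← countermodel

Result: [1, 0, 0, 0]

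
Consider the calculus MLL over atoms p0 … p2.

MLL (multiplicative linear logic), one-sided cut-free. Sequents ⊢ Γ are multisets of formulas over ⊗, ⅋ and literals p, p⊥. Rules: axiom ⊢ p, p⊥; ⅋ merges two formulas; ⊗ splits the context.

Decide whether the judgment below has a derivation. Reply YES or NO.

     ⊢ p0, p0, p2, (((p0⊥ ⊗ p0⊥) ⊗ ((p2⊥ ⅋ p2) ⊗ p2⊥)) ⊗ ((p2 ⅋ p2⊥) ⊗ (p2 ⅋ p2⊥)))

Proof tree:
[⊗]  ⊢ p0, p0, p2, (((p0⊥ ⊗ p0⊥) ⊗ ((p2⊥ ⅋ p2) ⊗ p2⊥)) ⊗ ((p2 ⅋ p2⊥) ⊗ (p2 ⅋ p2⊥)))
  [⊗]  ⊢ p0, p0, p2, ((p0⊥ ⊗ p0⊥) ⊗ ((p2⊥ ⅋ p2) ⊗ p2⊥))
    [⊗]  ⊢ p0, p0, (p0⊥ ⊗ p0⊥)
      [Ax]  ⊢ p0, p0⊥
      [Ax]  ⊢ p0, p0⊥
    [⊗]  ⊢ p2, ((p2⊥ ⅋ p2) ⊗ p2⊥)
      [⅋]  ⊢ (p2⊥ ⅋ p2)
        [Ax]  ⊢ p2, p2⊥
      [Ax]  ⊢ p2, p2⊥
  [⊗]  ⊢ ((p2 ⅋ p2⊥) ⊗ (p2 ⅋ p2⊥))
    [⅋]  ⊢ (p2 ⅋ p2⊥)
      [Ax]  ⊢ p2, p2⊥
    [⅋]  ⊢ (p2 ⅋ p2⊥)
      [Ax]  ⊢ p2, p2⊥

Result: YES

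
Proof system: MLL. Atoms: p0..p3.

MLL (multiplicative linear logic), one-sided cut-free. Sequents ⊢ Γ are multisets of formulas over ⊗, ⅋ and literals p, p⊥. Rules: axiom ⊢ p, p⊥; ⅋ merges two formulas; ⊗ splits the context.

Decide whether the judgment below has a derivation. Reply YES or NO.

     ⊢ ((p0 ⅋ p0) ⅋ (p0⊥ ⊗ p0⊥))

Derivation trace:
[⅋]  ⊢ ((p0 ⅋ p0) ⅋ (p0⊥ ⊗ p0⊥))
  [⅋]  ⊢ (p0⊥ ⊗ p0⊥), (p0 ⅋ p0)
    [⊗]  ⊢ p0, p0, (p0⊥ ⊗ p0⊥)
      [Ax]  ⊢ p0, p0⊥
      [Ax]  ⊢ p0, p0⊥

Result: YES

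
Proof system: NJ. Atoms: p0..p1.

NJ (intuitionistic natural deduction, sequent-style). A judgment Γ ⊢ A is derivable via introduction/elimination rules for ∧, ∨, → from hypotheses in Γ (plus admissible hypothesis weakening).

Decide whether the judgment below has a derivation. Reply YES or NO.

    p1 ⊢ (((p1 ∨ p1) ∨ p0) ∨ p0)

Proof tree:
[∨I₁] p1 ⊢ (((p1 ∨ p1) ∨ p0) ∨ p0)
  [∨I₁] p1 ⊢ ((p1 ∨ p1) ∨ p0)
    [∨I₁] p1 ⊢ (p1 ∨ p1)
      [Ax] p1 ⊢ p1

Result: YES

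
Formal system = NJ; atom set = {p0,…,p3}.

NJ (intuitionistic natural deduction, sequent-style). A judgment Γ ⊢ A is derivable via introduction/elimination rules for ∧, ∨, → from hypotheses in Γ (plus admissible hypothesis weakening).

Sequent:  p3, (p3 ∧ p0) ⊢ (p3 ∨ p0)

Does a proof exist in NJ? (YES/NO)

Derivation trace:
[∨I₁] p3, (p3 ∧ p0) ⊢ (p3 ∨ p0)
  [Wk] p3, (p3 ∧ p0) ⊢ p3
    [Ax] p3 ⊢ p3

Result: YES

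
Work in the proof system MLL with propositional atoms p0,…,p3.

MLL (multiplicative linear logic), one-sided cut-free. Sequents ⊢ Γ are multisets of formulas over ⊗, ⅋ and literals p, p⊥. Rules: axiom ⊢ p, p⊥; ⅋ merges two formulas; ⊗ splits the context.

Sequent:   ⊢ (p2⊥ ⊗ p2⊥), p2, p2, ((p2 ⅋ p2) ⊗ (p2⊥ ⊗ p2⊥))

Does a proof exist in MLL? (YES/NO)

Proof tree:
[⊗]  ⊢ (p2⊥ ⊗ p2⊥), p2, p2, ((p2 ⅋ p2) ⊗ (p2⊥ ⊗ p2⊥))
  [⅋]  ⊢ (p2⊥ ⊗ p2⊥), (p2 ⅋ p2)
    [⊗]  ⊢ p2, p2, (p2⊥ ⊗ p2⊥)
      [Ax]  ⊢ p2, p2⊥
      [Ax]  ⊢ p2, p2⊥
  [⊗]  ⊢ p2, p2, (p2⊥ ⊗ p2⊥)
    [Ax]  ⊢ p2, p2⊥
    [Ax]  ⊢ p2, p2⊥

Result: YES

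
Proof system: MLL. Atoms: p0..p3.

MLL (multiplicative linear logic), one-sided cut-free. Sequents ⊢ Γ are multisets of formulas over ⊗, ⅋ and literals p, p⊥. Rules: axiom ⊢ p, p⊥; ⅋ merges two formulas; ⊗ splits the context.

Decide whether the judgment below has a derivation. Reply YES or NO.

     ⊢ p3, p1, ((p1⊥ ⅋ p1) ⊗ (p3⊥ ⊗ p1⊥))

Proof tree:
[⊗]  ⊢ p3, p1, ((p1⊥ ⅋ p1) ⊗ (p3⊥ ⊗ p1⊥))
  [⅋]  ⊢ (p1⊥ ⅋ p1)
    [Ax]  ⊢ p1, p1⊥
  [⊗]  ⊢ p3, p1, (p3⊥ ⊗ p1⊥)
    [Ax]  ⊢ p3, p3⊥
    [Ax]  ⊢ p1, p1⊥

Result: YES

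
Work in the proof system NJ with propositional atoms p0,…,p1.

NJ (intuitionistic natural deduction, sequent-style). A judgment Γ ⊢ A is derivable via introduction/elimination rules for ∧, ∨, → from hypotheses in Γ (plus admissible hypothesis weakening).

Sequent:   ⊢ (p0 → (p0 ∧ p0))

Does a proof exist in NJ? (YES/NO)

Derivation trace:
[→I]  ⊢ (p0 → (p0 ∧ p0))
  [∧I] p0 ⊢ (p0 ∧ p0)
    [Ax] p0 ⊢ p0
    [Ax] p0 ⊢ p0

Result: YES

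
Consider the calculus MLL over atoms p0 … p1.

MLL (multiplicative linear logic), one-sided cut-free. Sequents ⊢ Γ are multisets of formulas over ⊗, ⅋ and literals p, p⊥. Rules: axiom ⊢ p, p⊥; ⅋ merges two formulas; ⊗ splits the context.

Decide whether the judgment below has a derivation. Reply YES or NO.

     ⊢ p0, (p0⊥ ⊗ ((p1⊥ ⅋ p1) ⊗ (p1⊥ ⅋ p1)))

Proof tree:
[⊗]  ⊢ p0, (p0⊥ ⊗ ((p1⊥ ⅋ p1) ⊗ (p1⊥ ⅋ p1)))
  [Ax]  ⊢ p0, p0⊥
  [⊗]  ⊢ ((p1⊥ ⅋ p1) ⊗ (p1⊥ ⅋ p1))
    [⅋]  ⊢ (p1⊥ ⅋ p1)
      [Ax]  ⊢ p1, p1⊥
    [⅋]  ⊢ (p1⊥ ⅋ p1)
      [Ax]  ⊢ p1, p1⊥

Result: YES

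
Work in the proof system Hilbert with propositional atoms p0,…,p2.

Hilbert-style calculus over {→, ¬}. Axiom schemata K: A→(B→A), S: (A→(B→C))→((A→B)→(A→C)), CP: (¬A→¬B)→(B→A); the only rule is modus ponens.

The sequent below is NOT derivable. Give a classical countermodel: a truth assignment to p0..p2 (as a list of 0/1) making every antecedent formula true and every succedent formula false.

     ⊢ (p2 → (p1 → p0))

Search for a countermodel by truth-table:
  v=000: Γ:[] Δ:[(p2 → (p1 → p0))=T] refutes=False
  v=001: Γ:[] Δ:[(p2 → (p1 → p0))=T] refutes=False
  v=010: Γ:[] Δ:[(p2 → (p1 → p0))=T] refutes=False
  v=011: Γ:[] Δ:[(p2 → (p1 → p0))=F] refutes=True  ← countermodel

Result: [0, 1, 1]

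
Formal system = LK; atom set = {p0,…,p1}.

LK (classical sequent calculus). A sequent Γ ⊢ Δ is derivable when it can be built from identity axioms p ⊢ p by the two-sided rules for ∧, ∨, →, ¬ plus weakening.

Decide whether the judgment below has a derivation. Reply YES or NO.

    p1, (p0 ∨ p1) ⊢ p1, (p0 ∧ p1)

Derivation trace:
[∧R] p1, (p0 ∨ p1) ⊢ p1, (p0 ∧ p1)
  [∨L] p1, (p0 ∨ p1) ⊢ p1, p0
    [Ax] p0 ⊢ p0
    [WL] p1, p1 ⊢ p1
      [Ax] p1 ⊢ p1
  [Ax] p1 ⊢ p1

Result: YES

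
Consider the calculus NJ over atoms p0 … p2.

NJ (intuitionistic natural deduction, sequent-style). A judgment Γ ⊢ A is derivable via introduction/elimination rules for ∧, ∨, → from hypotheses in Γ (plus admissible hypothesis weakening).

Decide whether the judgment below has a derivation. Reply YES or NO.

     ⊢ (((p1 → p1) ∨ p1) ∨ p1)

Proof tree:
[∨I₁]  ⊢ (((p1 → p1) ∨ p1) ∨ p1)
  [∨I₁]  ⊢ ((p1 → p1) ∨ p1)
    [→I]  ⊢ (p1 → p1)
      [Ax] p1 ⊢ p1

Result: YES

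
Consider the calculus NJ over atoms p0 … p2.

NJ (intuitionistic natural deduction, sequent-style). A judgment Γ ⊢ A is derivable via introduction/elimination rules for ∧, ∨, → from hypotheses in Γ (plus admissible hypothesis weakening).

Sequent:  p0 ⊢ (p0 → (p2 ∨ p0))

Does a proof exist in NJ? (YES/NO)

Proof tree:
[→I] p0 ⊢ (p0 → (p2 ∨ p0))
  [∨I₂] p0, p0 ⊢ (p2 ∨ p0)
    [Wk] p0, p0 ⊢ p0
      [Ax] p0 ⊢ p0

Result: YES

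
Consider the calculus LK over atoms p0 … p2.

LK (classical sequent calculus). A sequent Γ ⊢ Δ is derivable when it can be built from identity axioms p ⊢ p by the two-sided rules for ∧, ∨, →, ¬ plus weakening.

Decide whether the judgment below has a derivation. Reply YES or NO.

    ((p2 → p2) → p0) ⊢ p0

Derivation trace:
[→L] ((p2 → p2) → p0) ⊢ p0
  [→R]  ⊢ (p2 → p2)
    [Ax] p2 ⊢ p2
  [Ax] p0 ⊢ p0

Result: YES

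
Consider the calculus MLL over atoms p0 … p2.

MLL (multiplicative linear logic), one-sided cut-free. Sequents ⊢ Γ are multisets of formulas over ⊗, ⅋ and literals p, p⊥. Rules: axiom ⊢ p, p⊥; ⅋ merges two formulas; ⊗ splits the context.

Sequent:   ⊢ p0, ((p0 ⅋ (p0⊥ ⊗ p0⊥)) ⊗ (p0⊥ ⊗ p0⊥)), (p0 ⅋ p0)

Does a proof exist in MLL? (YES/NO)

Derivation trace:
[⅋]  ⊢ p0, ((p0 ⅋ (p0⊥ ⊗ p0⊥)) ⊗ (p0⊥ ⊗ p0⊥)), (p0 ⅋ p0)
  [⊗]  ⊢ p0, p0, p0, ((p0 ⅋ (p0⊥ ⊗ p0⊥)) ⊗ (p0⊥ ⊗ p0⊥))
    [⅋]  ⊢ p0, (p0 ⅋ (p0⊥ ⊗ p0⊥))
      [⊗]  ⊢ p0, p0, (p0⊥ ⊗ p0⊥)
        [Ax]  ⊢ p0, p0⊥
        [Ax]  ⊢ p0, p0⊥
    [⊗]  ⊢ p0, p0, (p0⊥ ⊗ p0⊥)
      [Ax]  ⊢ p0, p0⊥
      [Ax]  ⊢ p0, p0⊥

Result: YES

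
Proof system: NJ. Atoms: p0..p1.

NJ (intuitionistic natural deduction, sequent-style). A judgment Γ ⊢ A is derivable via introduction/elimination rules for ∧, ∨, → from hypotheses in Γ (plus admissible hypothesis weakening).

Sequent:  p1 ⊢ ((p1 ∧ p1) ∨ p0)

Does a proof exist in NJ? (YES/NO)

Derivation (root first):
[∨I₁] p1 ⊢ ((p1 ∧ p1) ∨ p0)
  [∧I] p1 ⊢ (p1 ∧ p1)
    [Ax] p1 ⊢ p1
    [Ax] p1 ⊢ p1

Result: YES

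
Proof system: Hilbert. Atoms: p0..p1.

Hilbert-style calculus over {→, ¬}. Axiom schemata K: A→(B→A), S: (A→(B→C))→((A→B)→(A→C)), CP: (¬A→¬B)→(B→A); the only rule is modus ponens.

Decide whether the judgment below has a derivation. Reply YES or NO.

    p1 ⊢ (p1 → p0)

Search for a countermodel by truth-table:
  v=00: Γ:[p1=F] Δ:[(p1 → p0)=T] refutes=False
  v=01: Γ:[p1=T] Δ:[(p1 → p0)=F] refutes=True  ← countermodel

Result: NO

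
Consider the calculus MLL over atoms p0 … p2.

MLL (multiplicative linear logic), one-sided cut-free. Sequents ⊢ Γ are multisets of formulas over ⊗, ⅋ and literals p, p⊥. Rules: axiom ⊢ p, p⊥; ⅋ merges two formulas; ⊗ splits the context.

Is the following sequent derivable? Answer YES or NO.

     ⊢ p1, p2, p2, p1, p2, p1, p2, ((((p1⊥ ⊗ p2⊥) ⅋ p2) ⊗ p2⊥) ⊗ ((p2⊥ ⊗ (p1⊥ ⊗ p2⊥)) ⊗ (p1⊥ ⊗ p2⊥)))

Proof tree:
[⊗]  ⊢ p1, p2, p2, p1, p2, p1, p2, ((((p1⊥ ⊗ p2⊥) ⅋ p2) ⊗ p2⊥) ⊗ ((p2⊥ ⊗ (p1⊥ ⊗ p2⊥)) ⊗ (p1⊥ ⊗ p2⊥)))
  [⊗]  ⊢ p1, p2, (((p1⊥ ⊗ p2⊥) ⅋ p2) ⊗ p2⊥)
    [⅋]  ⊢ p1, ((p1⊥ ⊗ p2⊥) ⅋ p2)
      [⊗]  ⊢ p1, p2, (p1⊥ ⊗ p2⊥)
        [Ax]  ⊢ p1, p1⊥
        [Ax]  ⊢ p2, p2⊥
    [Ax]  ⊢ p2, p2⊥
  [⊗]  ⊢ p2, p1, p2, p1, p2, ((p2⊥ ⊗ (p1⊥ ⊗ p2⊥)) ⊗ (p1⊥ ⊗ p2⊥))
    [⊗]  ⊢ p2, p1, p2, (p2⊥ ⊗ (p1⊥ ⊗ p2⊥))
      [Ax]  ⊢ p2, p2⊥
      [⊗]  ⊢ p1, p2, (p1⊥ ⊗ p2⊥)
        [Ax]  ⊢ p1, p1⊥
        [Ax]  ⊢ p2, p2⊥
    [⊗]  ⊢ p1, p2, (p1⊥ ⊗ p2⊥)
      [Ax]  ⊢ p1, p1⊥
      [Ax]  ⊢ p2, p2⊥

Result: YES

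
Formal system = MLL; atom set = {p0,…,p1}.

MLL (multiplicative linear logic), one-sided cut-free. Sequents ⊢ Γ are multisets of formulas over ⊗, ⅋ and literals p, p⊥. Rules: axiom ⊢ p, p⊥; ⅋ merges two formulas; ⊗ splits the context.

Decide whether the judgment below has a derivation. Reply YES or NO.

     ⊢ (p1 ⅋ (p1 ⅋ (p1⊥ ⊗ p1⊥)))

Proof tree:
[⅋]  ⊢ (p1 ⅋ (p1 ⅋ (p1⊥ ⊗ p1⊥)))
  [⅋]  ⊢ p1, (p1 ⅋ (p1⊥ ⊗ p1⊥))
    [⊗]  ⊢ p1, p1, (p1⊥ ⊗ p1⊥)
      [Ax]  ⊢ p1, p1⊥
      [Ax]  ⊢ p1, p1⊥

Result: YES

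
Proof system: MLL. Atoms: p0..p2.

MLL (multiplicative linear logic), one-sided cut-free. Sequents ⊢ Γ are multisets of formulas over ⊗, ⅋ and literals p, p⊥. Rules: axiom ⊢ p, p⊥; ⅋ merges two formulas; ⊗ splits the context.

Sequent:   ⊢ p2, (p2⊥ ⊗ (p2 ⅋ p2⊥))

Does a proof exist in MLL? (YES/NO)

Proof tree:
[⊗]  ⊢ p2, (p2⊥ ⊗ (p2 ⅋ p2⊥))
  [Ax]  ⊢ p2, p2⊥
  [⅋]  ⊢ (p2 ⅋ p2⊥)
    [Ax]  ⊢ p2, p2⊥

Result: YES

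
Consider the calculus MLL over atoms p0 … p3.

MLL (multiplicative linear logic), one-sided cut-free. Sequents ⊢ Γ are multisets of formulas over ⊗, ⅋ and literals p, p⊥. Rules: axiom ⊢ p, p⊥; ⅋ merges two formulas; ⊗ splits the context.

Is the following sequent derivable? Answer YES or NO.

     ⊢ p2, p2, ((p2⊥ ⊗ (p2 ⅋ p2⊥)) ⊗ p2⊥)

Derivation trace:
[⊗]  ⊢ p2, p2, ((p2⊥ ⊗ (p2 ⅋ p2⊥)) ⊗ p2⊥)
  [⊗]  ⊢ p2, (p2⊥ ⊗ (p2 ⅋ p2⊥))
    [Ax]  ⊢ p2, p2⊥
    [⅋]  ⊢ (p2 ⅋ p2⊥)
      [Ax]  ⊢ p2, p2⊥
  [Ax]  ⊢ p2, p2⊥

Result: YES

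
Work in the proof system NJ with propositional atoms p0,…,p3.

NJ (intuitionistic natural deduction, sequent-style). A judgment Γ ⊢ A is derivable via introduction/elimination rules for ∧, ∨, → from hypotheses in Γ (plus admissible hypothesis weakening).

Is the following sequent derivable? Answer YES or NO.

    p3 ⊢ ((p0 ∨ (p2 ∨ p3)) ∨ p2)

Proof tree:
[∨I₁] p3 ⊢ ((p0 ∨ (p2 ∨ p3)) ∨ p2)
  [∨I₂] p3 ⊢ (p0 ∨ (p2 ∨ p3))
    [∨I₂] p3 ⊢ (p2 ∨ p3)
      [Ax] p3 ⊢ p3

Result: YES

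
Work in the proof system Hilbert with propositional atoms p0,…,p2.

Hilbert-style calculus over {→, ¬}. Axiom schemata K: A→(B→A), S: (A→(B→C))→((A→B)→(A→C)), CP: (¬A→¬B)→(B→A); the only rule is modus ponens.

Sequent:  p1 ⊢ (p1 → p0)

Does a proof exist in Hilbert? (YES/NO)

Truth-table refutation:
  v=000: Γ:[p1=F] Δ:[(p1 → p0)=T] refutes=False
  v=001: Γ:[p1=F] Δ:[(p1 → p0)=T] refutes=False
  v=010: Γ:[p1=T] Δ:[(p1 → p0)=F] refutes=True  ← countermodel

Result: NO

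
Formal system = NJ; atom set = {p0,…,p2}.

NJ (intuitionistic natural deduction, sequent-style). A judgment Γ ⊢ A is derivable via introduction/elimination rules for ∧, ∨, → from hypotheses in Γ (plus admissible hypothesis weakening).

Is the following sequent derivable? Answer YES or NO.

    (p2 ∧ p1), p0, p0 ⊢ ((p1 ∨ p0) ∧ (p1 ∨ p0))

Proof tree:
[Wk] (p2 ∧ p1), p0, p0 ⊢ ((p1 ∨ p0) ∧ (p1 ∨ p0))
  [∧I] (p2 ∧ p1), p0 ⊢ ((p1 ∨ p0) ∧ (p1 ∨ p0))
    [∨I₂] p0, (p2 ∧ p1) ⊢ (p1 ∨ p0)
      [Wk] p0, (p2 ∧ p1) ⊢ p0
        [Ax] p0 ⊢ p0
    [∨I₂] p0, (p2 ∧ p1) ⊢ (p1 ∨ p0)
      [Wk] p0, (p2 ∧ p1) ⊢ p0
        [Ax] p0 ⊢ p0

Result: YES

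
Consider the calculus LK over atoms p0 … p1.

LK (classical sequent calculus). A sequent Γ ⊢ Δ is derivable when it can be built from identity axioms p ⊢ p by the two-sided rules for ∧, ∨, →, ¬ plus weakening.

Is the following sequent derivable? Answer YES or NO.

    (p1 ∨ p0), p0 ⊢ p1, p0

Derivation trace:
[WL] (p1 ∨ p0), p0 ⊢ p1, p0
  [∨L] (p1 ∨ p0) ⊢ p1, p0
    [Ax] p1 ⊢ p1
    [WR] p0 ⊢ p0, p0
      [Ax] p0 ⊢ p0

Result: YES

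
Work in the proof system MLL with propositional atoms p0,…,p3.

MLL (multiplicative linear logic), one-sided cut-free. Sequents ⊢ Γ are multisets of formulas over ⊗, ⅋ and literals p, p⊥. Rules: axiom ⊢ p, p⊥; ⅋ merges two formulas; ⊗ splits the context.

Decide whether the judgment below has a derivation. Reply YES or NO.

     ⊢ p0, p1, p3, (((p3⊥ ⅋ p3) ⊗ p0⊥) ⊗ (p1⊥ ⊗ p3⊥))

Derivation trace:
[⊗]  ⊢ p0, p1, p3, (((p3⊥ ⅋ p3) ⊗ p0⊥) ⊗ (p1⊥ ⊗ p3⊥))
  [⊗]  ⊢ p0, ((p3⊥ ⅋ p3) ⊗ p0⊥)
    [⅋]  ⊢ (p3⊥ ⅋ p3)
      [Ax]  ⊢ p3, p3⊥
    [Ax]  ⊢ p0, p0⊥
  [⊗]  ⊢ p1, p3, (p1⊥ ⊗ p3⊥)
    [Ax]  ⊢ p1, p1⊥
    [Ax]  ⊢ p3, p3⊥

Result: YES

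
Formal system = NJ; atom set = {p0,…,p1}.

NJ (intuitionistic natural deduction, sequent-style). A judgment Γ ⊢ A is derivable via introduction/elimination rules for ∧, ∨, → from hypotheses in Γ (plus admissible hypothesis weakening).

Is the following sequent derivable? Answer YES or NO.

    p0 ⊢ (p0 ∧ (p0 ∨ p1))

Proof tree:
[∧I] p0 ⊢ (p0 ∧ (p0 ∨ p1))
  [Ax] p0 ⊢ p0
  [∨I₁] p0 ⊢ (p0 ∨ p1)
    [Ax] p0 ⊢ p0

Result: YES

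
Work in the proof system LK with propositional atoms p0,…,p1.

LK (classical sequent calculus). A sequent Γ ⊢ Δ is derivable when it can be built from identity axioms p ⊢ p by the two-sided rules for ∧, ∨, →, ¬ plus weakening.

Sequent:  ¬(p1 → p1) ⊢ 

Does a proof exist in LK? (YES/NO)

Proof tree:
[¬L] ¬(p1 → p1) ⊢ 
  [→R]  ⊢ (p1 → p1)
    [Ax] p1 ⊢ p1

Result: YES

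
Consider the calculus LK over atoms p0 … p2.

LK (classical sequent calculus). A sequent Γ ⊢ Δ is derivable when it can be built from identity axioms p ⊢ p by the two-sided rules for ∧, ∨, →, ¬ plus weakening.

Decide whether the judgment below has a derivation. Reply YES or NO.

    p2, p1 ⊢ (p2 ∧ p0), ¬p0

Derivation (root first):
[WL] p2, p1 ⊢ (p2 ∧ p0), ¬p0
  [¬R] p2 ⊢ (p2 ∧ p0), ¬p0
    [∧R] p2, p0 ⊢ (p2 ∧ p0)
      [Ax] p2 ⊢ p2
      [Ax] p0 ⊢ p0

Result: YES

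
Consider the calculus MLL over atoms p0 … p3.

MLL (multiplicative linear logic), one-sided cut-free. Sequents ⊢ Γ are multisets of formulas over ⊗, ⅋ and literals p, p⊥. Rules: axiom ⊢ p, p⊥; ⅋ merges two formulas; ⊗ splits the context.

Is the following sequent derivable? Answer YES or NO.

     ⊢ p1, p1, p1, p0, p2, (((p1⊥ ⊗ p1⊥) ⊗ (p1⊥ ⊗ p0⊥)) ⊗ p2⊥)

Derivation (root first):
[⊗]  ⊢ p1, p1, p1, p0, p2, (((p1⊥ ⊗ p1⊥) ⊗ (p1⊥ ⊗ p0⊥)) ⊗ p2⊥)
  [⊗]  ⊢ p1, p1, p1, p0, ((p1⊥ ⊗ p1⊥) ⊗ (p1⊥ ⊗ p0⊥))
    [⊗]  ⊢ p1, p1, (p1⊥ ⊗ p1⊥)
      [Ax]  ⊢ p1, p1⊥
      [Ax]  ⊢ p1, p1⊥
    [⊗]  ⊢ p1, p0, (p1⊥ ⊗ p0⊥)
      [Ax]  ⊢ p1, p1⊥
      [Ax]  ⊢ p0, p0⊥
  [Ax]  ⊢ p2, p2⊥

Result: YES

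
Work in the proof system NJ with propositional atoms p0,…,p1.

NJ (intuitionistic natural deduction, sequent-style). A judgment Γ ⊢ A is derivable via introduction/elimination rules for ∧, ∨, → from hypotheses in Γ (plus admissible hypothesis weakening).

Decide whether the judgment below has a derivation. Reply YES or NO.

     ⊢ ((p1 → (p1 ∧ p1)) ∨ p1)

Proof tree:
[∨I₁]  ⊢ ((p1 → (p1 ∧ p1)) ∨ p1)
  [→I]  ⊢ (p1 → (p1 ∧ p1))
    [∧I] p1 ⊢ (p1 ∧ p1)
      [Ax] p1 ⊢ p1
      [Ax] p1 ⊢ p1

Result: YES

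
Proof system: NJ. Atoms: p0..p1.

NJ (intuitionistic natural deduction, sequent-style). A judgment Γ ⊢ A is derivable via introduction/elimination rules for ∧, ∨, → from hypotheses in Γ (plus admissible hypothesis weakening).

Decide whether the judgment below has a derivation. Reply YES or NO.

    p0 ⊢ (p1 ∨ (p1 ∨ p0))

Proof tree:
[∨I₂] p0 ⊢ (p1 ∨ (p1 ∨ p0))
  [∨I₂] p0 ⊢ (p1 ∨ p0)
    [Ax] p0 ⊢ p0

Result: YES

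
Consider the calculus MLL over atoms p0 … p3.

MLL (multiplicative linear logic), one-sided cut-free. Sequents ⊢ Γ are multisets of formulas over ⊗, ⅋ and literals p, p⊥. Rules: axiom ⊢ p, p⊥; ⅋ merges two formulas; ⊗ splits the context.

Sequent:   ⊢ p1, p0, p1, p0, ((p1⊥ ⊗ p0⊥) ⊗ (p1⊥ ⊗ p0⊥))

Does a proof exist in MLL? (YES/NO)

Proof tree:
[⊗]  ⊢ p1, p0, p1, p0, ((p1⊥ ⊗ p0⊥) ⊗ (p1⊥ ⊗ p0⊥))
  [⊗]  ⊢ p1, p0, (p1⊥ ⊗ p0⊥)
    [Ax]  ⊢ p1, p1⊥
    [Ax]  ⊢ p0, p0⊥
  [⊗]  ⊢ p1, p0, (p1⊥ ⊗ p0⊥)
    [Ax]  ⊢ p1, p1⊥
    [Ax]  ⊢ p0, p0⊥

Result: YES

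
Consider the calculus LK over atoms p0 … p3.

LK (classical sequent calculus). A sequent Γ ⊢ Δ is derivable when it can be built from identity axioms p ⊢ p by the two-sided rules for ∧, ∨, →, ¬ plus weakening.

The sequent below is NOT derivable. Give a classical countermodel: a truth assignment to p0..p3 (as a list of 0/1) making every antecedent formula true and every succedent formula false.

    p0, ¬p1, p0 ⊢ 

Truth-table refutation:
  v=0000: Γ:[p0=F, ¬p1=T, p0=F] Δ:[] refutes=False
  v=0001: Γ:[p0=F, ¬p1=T, p0=F] Δ:[] refutes=False
  v=0010: Γ:[p0=F, ¬p1=T, p0=F] Δ:[] refutes=False
  v=0011: Γ:[p0=F, ¬p1=T, p0=F] Δ:[] refutes=False
  v=0100: Γ:[p0=F, ¬p1=F, p0=F] Δ:[] refutes=False
  v=0101: Γ:[p0=F, ¬p1=F, p0=F] Δ:[] refutes=False
  v=0110: Γ:[p0=F, ¬p1=F, p0=F] Δ:[] refutes=False
  v=0111: Γ:[p0=F, ¬p1=F, p0=F] Δ:[] refutes=False
  v=1000: Γ:[p0=T, ¬p1=T, p0=T] Δ:[] refutes=True  ← countermodel

Result: [1, 0, 0, 0]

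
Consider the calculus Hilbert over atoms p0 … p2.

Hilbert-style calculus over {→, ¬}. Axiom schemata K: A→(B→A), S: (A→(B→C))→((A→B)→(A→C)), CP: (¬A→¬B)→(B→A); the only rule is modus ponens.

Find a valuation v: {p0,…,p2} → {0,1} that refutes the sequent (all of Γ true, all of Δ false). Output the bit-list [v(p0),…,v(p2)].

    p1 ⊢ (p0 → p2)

Enumerate valuations to refute Γ ⊢ Δ:
  v=000: Γ:[p1=F] Δ:[(p0 → p2)=T] refutes=False
  v=001: Γ:[p1=F] Δ:[(p0 → p2)=T] refutes=False
  v=010: Γ:[p1=T] Δ:[(p0 → p2)=T] refutes=False
  v=011: Γ:[p1=T] Δ:[(p0 → p2)=T] refutes=False
  v=100: Γ:[p1=F] Δ:[(p0 → p2)=F] refutes=False
  v=101: Γ:[p1=F] Δ:[(p0 → p2)=T] refutes=False
  v=110: Γ:[p1=T] Δ:[(p0 → p2)=F] refutes=True  ← countermodel

Result: [1, 1, 0]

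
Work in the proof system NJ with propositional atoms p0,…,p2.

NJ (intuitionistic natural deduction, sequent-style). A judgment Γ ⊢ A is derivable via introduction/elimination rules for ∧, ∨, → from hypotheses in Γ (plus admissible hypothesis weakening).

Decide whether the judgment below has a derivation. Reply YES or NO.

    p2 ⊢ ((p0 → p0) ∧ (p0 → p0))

Proof tree:
[∧I] p2 ⊢ ((p0 → p0) ∧ (p0 → p0))
  [→I]  ⊢ (p0 → p0)
    [Ax] p0 ⊢ p0
  [Wk] p2 ⊢ (p0 → p0)
    [→I]  ⊢ (p0 → p0)
      [Ax] p0 ⊢ p0

Result: YES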